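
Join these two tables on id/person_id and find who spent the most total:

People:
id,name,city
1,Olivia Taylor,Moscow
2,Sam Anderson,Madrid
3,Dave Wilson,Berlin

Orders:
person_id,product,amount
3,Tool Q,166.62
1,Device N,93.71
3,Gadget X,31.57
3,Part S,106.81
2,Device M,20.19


Join on: people.id = orders.person_id

Joined rows:
  Dave Wilson (Berlin) bought Tool Q for $166.62
  Olivia Taylor (Moscow) bought Device N for $93.71
  Dave Wilson (Berlin) bought Gadget X for $31.57
  Dave Wilson (Berlin) bought Part S for $106.81
  Sam Anderson (Madrid) bought Device M for $20.19

Total per person:
  Dave Wilson: $305.00
  Olivia Taylor: $93.71
  Sam Anderson: $20.19

Top spender: Dave Wilson ($305.00)

Dave Wilson ($305.00)


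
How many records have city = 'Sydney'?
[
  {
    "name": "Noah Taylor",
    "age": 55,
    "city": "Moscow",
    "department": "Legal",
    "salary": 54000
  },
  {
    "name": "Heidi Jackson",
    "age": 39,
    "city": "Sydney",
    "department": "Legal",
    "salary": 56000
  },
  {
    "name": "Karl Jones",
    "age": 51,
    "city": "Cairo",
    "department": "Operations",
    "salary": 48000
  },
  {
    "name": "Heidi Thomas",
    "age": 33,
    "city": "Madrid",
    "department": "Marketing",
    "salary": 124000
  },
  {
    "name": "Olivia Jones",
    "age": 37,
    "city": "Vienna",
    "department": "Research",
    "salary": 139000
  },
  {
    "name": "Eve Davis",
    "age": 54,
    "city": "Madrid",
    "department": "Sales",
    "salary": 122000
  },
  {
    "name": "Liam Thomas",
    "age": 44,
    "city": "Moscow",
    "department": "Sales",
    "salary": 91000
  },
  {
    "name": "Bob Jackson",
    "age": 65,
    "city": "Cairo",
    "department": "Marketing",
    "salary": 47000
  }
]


Data: 8 records
Condition: city = 'Sydney'

Checking each record:
  Noah Taylor: Moscow
  Heidi Jackson: Sydney MATCH
  Karl Jones: Cairo
  Heidi Thomas: Madrid
  Olivia Jones: Vienna
  Eve Davis: Madrid
  Liam Thomas: Moscow
  Bob Jackson: Cairo

Count: 1

1


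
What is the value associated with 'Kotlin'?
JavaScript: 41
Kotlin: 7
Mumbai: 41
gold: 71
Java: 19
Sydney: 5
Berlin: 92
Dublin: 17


Looking up key 'Kotlin'
Value: 7

7


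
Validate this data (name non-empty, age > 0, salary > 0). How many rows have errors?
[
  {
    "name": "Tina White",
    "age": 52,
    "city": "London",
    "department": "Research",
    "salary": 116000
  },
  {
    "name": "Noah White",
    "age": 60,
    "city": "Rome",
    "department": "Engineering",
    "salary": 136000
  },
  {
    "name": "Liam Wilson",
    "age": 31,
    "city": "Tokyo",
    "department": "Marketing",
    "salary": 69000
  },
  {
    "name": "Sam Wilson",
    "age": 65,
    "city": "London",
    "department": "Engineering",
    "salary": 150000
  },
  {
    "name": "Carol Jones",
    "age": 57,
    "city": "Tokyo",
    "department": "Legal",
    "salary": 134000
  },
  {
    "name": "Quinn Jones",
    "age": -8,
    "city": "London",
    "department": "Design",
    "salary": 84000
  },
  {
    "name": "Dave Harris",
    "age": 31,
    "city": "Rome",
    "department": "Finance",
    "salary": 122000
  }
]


Validating 7 records:
Rules: name non-empty, age > 0, salary > 0

  Row 1 (Tina White): OK
  Row 2 (Noah White): OK
  Row 3 (Liam Wilson): OK
  Row 4 (Sam Wilson): OK
  Row 5 (Carol Jones): OK
  Row 6 (Quinn Jones): negative age: -8
  Row 7 (Dave Harris): OK

Total errors: 1

1 errors


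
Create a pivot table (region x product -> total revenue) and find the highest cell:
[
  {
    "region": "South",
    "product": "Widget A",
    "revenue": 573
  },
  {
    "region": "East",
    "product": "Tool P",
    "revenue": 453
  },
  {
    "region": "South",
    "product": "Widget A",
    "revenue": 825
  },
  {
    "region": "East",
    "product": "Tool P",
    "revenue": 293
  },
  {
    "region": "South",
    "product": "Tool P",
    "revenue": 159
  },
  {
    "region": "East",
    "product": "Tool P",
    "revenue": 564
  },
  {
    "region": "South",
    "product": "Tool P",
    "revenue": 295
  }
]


Pivot: region (rows) x product (columns) -> total revenue

     Tool P        Widget A    
East          1310             0  
South          454          1398  

Highest: South / Widget A = $1398

South / Widget A = $1398


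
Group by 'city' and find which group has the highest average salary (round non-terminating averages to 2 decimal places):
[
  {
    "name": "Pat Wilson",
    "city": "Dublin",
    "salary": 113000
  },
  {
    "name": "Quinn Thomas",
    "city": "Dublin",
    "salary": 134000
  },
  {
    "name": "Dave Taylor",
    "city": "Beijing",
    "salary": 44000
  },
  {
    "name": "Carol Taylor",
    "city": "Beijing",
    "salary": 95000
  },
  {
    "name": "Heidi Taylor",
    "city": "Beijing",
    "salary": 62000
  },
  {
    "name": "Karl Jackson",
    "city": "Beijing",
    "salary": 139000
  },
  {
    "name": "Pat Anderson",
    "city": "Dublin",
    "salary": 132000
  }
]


Group by: city

Groups:
  Beijing: 4 people, avg salary = 340000/4 = $85000
  Dublin: 3 people, avg salary = 379000/3 ≈ $126333.33

Highest average salary: Dublin (≈$126333.33)

Dublin (≈$126333.33)


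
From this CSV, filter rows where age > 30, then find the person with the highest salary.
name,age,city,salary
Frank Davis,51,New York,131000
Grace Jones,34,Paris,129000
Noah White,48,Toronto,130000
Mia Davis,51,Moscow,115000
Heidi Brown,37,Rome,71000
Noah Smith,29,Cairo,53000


Filter: age > 30
Sort by: salary (descending)

Filtered records (5):
  Frank Davis, age 51, salary $131000
  Noah White, age 48, salary $130000
  Grace Jones, age 34, salary $129000
  Mia Davis, age 51, salary $115000
  Heidi Brown, age 37, salary $71000

Highest salary: Frank Davis ($131000)

Frank Davis


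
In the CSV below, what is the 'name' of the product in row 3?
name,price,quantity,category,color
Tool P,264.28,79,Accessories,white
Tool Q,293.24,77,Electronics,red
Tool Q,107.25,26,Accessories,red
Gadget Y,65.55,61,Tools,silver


Query: Row 3 ('Tool Q'), column 'name'
Value: Tool Q

Tool Q


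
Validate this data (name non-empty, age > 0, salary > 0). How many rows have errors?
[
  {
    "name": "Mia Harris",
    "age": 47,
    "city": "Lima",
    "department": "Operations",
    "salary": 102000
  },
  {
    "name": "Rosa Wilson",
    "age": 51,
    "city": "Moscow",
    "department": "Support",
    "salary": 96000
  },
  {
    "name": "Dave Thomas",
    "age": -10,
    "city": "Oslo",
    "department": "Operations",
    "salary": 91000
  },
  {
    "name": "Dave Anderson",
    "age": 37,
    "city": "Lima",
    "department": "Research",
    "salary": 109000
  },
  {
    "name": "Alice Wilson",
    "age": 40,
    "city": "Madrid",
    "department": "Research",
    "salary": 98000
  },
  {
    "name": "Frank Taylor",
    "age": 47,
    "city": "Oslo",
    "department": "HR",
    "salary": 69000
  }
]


Validating 6 records:
Rules: name non-empty, age > 0, salary > 0

  Row 1 (Mia Harris): OK
  Row 2 (Rosa Wilson): OK
  Row 3 (Dave Thomas): negative age: -10
  Row 4 (Dave Anderson): OK
  Row 5 (Alice Wilson): OK
  Row 6 (Frank Taylor): OK

Total errors: 1

1 errors


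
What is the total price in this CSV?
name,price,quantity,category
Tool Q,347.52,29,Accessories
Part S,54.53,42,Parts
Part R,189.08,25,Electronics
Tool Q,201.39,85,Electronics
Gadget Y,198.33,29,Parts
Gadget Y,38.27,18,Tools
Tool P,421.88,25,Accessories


Computing total price:
Values: [347.52, 54.53, 189.08, 201.39, 198.33, 38.27, 421.88]
Sum = 1451.00

1451.00


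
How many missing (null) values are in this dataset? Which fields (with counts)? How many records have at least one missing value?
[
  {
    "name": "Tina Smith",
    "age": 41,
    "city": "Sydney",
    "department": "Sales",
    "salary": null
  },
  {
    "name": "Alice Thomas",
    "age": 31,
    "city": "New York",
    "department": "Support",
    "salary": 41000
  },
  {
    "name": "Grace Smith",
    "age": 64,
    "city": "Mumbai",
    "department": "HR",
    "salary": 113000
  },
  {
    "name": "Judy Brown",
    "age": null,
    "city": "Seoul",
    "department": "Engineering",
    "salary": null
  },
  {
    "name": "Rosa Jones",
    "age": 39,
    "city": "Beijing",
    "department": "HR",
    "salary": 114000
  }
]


Checking for missing (null) values in 5 records:

  Tina Smith: salary
  Alice Thomas: complete
  Grace Smith: complete
  Judy Brown: age, salary
  Rosa Jones: complete

Per field:
  name: 0 missing
  age: 1 missing
  city: 0 missing
  department: 0 missing
  salary: 2 missing

Total missing values: 3
Records with any missing: 2

3 missing values (age: 1, salary: 2); 2 incomplete records


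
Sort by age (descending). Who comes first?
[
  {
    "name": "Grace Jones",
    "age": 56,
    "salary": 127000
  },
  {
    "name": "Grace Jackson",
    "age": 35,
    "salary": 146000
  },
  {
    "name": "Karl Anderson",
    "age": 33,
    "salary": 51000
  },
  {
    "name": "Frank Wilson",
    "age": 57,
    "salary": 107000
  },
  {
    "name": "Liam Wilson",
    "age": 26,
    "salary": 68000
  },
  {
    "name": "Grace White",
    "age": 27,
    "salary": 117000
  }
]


Sort by: age (descending)

Sorted order:
  1. Frank Wilson (age = 57)
  2. Grace Jones (age = 56)
  3. Grace Jackson (age = 35)
  4. Karl Anderson (age = 33)
  5. Grace White (age = 27)
  6. Liam Wilson (age = 26)

First: Frank Wilson

Frank Wilson


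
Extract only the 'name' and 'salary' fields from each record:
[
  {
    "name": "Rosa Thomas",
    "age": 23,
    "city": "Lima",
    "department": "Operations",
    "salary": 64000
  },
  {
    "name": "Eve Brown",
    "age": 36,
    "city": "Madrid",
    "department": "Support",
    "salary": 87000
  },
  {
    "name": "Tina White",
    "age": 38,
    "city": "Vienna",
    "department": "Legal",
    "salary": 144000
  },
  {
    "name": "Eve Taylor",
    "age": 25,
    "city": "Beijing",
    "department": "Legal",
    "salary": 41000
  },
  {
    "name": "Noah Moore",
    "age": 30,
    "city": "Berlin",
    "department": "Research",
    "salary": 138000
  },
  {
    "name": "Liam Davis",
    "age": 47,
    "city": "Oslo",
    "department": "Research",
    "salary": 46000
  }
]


Original: 6 records with fields: name, age, city, department, salary
Keep: ['name', 'salary']
Drop: ['age', 'city', 'department']
Result: 6 records, 2 fields each

[
  {
    "name": "Rosa Thomas",
    "salary": 64000
  },
  {
    "name": "Eve Brown",
    "salary": 87000
  },
  {
    "name": "Tina White",
    "salary": 144000
  },
  {
    "name": "Eve Taylor",
    "salary": 41000
  },
  {
    "name": "Noah Moore",
    "salary": 138000
  },
  {
    "name": "Liam Davis",
    "salary": 46000
  }
]


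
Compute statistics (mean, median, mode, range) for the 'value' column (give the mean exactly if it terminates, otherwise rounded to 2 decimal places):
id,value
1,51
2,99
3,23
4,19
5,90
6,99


Data: [51, 99, 23, 19, 90, 99]
Count: 6
Sum: 381
Mean: 381/6 = 63.5
Sorted: [19, 23, 51, 90, 99, 99]
Median: 70.5
Mode: 99 (2 times)
Range: 99 - 19 = 80
Min: 19, Max: 99

mean=63.5, median=70.5, mode=99, range=80


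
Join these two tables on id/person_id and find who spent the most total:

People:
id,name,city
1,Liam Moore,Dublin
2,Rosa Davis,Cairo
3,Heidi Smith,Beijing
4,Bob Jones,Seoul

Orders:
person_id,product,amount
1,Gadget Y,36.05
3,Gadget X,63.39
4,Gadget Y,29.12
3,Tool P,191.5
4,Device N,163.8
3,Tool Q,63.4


Join on: people.id = orders.person_id

Joined rows:
  Liam Moore (Dublin) bought Gadget Y for $36.05
  Heidi Smith (Beijing) bought Gadget X for $63.39
  Bob Jones (Seoul) bought Gadget Y for $29.12
  Heidi Smith (Beijing) bought Tool P for $191.5
  Bob Jones (Seoul) bought Device N for $163.8
  Heidi Smith (Beijing) bought Tool Q for $63.4

Total per person:
  Heidi Smith: $318.29
  Bob Jones: $192.92
  Liam Moore: $36.05

Top spender: Heidi Smith ($318.29)

Heidi Smith ($318.29)


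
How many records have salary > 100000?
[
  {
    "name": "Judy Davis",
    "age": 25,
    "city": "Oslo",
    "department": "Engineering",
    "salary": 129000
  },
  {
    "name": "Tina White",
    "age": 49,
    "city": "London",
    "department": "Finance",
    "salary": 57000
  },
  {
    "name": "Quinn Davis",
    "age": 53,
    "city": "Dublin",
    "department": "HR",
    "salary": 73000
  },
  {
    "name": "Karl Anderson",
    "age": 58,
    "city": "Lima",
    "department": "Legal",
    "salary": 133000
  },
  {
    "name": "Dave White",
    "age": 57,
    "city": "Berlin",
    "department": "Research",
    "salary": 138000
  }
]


Data: 5 records
Condition: salary > 100000

Checking each record:
  Judy Davis: 129000 MATCH
  Tina White: 57000
  Quinn Davis: 73000
  Karl Anderson: 133000 MATCH
  Dave White: 138000 MATCH

Count: 3

3


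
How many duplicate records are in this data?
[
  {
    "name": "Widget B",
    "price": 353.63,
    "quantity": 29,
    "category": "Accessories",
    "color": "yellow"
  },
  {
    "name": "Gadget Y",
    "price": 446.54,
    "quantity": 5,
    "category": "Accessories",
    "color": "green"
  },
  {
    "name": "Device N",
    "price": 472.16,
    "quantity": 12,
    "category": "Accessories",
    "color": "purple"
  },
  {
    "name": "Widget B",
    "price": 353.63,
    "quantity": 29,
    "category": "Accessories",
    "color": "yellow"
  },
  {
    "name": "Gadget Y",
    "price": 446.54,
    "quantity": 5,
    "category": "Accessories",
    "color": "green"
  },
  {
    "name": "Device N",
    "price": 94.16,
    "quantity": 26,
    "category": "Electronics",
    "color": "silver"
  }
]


Checking 6 records for duplicates:

  Row 1: Widget B ($353.63, qty 29)
  Row 2: Gadget Y ($446.54, qty 5)
  Row 3: Device N ($472.16, qty 12)
  Row 4: Widget B ($353.63, qty 29) <-- DUPLICATE
  Row 5: Gadget Y ($446.54, qty 5) <-- DUPLICATE
  Row 6: Device N ($94.16, qty 26)

Duplicates found: 2
Unique records: 4

2 duplicates, 4 unique


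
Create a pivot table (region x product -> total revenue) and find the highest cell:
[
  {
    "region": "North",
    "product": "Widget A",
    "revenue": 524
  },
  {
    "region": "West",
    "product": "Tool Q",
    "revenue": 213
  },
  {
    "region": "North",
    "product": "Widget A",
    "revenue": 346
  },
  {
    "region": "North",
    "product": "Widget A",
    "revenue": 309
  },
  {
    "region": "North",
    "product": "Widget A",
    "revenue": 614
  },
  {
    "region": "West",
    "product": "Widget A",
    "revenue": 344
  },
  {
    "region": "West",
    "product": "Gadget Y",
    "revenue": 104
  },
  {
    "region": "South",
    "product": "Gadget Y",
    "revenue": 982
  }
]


Pivot: region (rows) x product (columns) -> total revenue

     Gadget Y      Tool Q        Widget A    
North            0             0          1793  
South          982             0             0  
West           104           213           344  

Highest: North / Widget A = $1793

North / Widget A = $1793


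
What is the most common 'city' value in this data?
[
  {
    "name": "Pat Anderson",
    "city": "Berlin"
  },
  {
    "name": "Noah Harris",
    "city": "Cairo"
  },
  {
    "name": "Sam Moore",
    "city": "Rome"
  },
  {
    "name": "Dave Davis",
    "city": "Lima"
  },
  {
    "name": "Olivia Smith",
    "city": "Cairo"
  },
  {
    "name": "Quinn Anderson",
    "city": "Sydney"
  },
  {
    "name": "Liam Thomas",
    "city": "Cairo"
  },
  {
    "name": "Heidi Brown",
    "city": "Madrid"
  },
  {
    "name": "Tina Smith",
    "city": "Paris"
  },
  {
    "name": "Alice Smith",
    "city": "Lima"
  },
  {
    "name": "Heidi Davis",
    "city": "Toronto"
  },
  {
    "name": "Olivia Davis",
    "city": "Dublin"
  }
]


Counting 'city' values across 12 records:

  Cairo: 3 ###
  Lima: 2 ##
  Berlin: 1 #
  Rome: 1 #
  Sydney: 1 #
  Madrid: 1 #
  Paris: 1 #
  Toronto: 1 #
  Dublin: 1 #

Most common: Cairo (3 times)

Cairo (3 times)


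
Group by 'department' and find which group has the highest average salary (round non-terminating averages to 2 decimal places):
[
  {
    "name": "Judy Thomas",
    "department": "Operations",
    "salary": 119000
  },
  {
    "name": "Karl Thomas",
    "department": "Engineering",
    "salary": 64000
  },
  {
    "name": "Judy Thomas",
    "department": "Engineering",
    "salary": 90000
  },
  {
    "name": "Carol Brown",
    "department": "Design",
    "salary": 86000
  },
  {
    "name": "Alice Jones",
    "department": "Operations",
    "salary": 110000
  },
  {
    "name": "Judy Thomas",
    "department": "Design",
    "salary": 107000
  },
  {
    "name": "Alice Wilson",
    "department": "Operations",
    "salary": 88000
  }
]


Group by: department

Groups:
  Design: 2 people, avg salary = 193000/2 = $96500
  Engineering: 2 people, avg salary = 154000/2 = $77000
  Operations: 3 people, avg salary = 317000/3 ≈ $105666.67

Highest average salary: Operations (≈$105666.67)

Operations (≈$105666.67)


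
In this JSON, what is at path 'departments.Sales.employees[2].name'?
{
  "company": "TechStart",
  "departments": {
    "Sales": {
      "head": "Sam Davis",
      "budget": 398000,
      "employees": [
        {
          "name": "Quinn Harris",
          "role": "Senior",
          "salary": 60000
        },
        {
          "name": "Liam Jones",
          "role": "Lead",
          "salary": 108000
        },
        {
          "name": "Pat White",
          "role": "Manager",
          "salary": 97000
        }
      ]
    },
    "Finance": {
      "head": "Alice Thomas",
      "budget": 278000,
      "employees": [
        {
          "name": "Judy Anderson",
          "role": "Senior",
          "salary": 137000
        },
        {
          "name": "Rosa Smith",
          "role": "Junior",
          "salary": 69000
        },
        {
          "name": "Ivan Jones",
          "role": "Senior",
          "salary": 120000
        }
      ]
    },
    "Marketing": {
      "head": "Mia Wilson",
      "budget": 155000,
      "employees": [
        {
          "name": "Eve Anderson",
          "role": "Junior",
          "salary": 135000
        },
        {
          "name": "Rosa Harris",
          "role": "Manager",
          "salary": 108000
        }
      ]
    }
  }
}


Path: departments.Sales.employees[2].name

Navigate:
  -> departments
  -> Sales
  -> employees[2].name = 'Pat White'

Pat White


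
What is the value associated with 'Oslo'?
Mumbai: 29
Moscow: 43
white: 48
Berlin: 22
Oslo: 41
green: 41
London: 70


Looking up key 'Oslo'
Value: 41

41


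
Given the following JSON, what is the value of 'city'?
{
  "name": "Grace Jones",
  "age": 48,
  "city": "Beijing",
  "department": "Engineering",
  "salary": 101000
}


Looking up field 'city'
Value: Beijing

Beijing


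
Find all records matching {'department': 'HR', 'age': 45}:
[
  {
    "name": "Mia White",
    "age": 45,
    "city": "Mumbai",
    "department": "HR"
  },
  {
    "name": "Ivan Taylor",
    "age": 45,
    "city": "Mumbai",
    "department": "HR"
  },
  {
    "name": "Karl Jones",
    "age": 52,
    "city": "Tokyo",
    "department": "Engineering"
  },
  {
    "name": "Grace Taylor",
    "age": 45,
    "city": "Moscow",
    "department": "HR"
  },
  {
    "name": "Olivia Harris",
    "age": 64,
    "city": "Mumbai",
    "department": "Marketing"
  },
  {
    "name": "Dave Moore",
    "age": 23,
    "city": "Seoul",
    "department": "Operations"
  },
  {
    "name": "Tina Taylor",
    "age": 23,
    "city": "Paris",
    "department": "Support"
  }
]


Search criteria: {'department': 'HR', 'age': 45}

Checking 7 records:
  Mia White: {department: HR, age: 45} <-- MATCH
  Ivan Taylor: {department: HR, age: 45} <-- MATCH
  Karl Jones: {department: Engineering, age: 52}
  Grace Taylor: {department: HR, age: 45} <-- MATCH
  Olivia Harris: {department: Marketing, age: 64}
  Dave Moore: {department: Operations, age: 23}
  Tina Taylor: {department: Support, age: 23}

Matches: ["Mia White", "Ivan Taylor", "Grace Taylor"]

["Mia White", "Ivan Taylor", "Grace Taylor"]


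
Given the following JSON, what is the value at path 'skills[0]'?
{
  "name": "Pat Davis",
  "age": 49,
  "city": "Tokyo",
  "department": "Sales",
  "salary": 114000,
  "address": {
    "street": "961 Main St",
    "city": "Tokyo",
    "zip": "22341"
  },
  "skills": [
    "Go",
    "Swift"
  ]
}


Query: skills[0]
Path: skills -> first element
Value: Go

Go


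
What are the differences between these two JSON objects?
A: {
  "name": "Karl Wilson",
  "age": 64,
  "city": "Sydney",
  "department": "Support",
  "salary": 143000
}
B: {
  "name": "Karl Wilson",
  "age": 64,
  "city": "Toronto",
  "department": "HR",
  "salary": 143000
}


Comparing each field (in key order):
  name: same
  age: same
  city: DIFFERENT
  department: DIFFERENT
  salary: same
Differences:
  city: Sydney -> Toronto
  department: Support -> HR

2 field(s) changed

2 changes: city, department


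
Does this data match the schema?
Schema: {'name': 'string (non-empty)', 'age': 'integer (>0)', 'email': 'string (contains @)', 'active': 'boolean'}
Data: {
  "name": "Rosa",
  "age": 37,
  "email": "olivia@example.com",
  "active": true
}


Validating each field against schema:
  name: OK (non-empty string)
  age: OK (positive integer)
  email: OK (string with @)
  active: OK (boolean)

Result: VALID

VALID


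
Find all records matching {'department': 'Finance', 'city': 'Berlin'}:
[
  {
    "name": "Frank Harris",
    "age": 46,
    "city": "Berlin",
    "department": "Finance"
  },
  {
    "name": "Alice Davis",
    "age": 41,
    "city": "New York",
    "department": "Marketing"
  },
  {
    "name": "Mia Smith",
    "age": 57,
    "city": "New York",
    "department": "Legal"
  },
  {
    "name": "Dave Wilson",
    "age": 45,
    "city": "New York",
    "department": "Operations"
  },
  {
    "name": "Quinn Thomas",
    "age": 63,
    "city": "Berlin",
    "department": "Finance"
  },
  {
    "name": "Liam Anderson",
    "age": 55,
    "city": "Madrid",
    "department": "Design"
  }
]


Search criteria: {'department': 'Finance', 'city': 'Berlin'}

Checking 6 records:
  Frank Harris: {department: Finance, city: Berlin} <-- MATCH
  Alice Davis: {department: Marketing, city: New York}
  Mia Smith: {department: Legal, city: New York}
  Dave Wilson: {department: Operations, city: New York}
  Quinn Thomas: {department: Finance, city: Berlin} <-- MATCH
  Liam Anderson: {department: Design, city: Madrid}

Matches: ["Frank Harris", "Quinn Thomas"]

["Frank Harris", "Quinn Thomas"]


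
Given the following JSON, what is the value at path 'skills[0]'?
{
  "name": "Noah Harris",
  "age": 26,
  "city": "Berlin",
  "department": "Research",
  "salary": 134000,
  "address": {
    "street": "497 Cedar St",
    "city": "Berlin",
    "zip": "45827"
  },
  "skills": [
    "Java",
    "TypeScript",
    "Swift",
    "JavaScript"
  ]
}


Query: skills[0]
Path: skills -> first element
Value: Java

Java


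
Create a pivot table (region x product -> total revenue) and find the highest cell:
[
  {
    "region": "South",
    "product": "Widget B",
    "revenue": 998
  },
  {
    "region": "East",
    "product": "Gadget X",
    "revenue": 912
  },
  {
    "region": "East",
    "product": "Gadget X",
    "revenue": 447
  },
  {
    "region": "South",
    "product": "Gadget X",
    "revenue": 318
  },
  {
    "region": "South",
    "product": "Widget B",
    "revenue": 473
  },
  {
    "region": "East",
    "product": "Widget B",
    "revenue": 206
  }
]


Pivot: region (rows) x product (columns) -> total revenue

     Gadget X      Widget B    
East          1359           206  
South          318          1471  

Highest: South / Widget B = $1471

South / Widget B = $1471


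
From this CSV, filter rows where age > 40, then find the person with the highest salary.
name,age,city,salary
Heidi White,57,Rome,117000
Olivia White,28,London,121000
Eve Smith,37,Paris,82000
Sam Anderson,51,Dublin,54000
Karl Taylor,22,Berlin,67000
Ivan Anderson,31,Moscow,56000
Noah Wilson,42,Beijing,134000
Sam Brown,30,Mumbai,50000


Filter: age > 40
Sort by: salary (descending)

Filtered records (3):
  Noah Wilson, age 42, salary $134000
  Heidi White, age 57, salary $117000
  Sam Anderson, age 51, salary $54000

Highest salary: Noah Wilson ($134000)

Noah Wilson


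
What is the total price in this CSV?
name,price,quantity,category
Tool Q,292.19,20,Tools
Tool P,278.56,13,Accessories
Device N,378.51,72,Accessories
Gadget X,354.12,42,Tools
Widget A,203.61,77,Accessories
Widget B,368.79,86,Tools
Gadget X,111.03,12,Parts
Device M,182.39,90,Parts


Computing total price:
Values: [292.19, 278.56, 378.51, 354.12, 203.61, 368.79, 111.03, 182.39]
Sum = 2169.20

2169.20


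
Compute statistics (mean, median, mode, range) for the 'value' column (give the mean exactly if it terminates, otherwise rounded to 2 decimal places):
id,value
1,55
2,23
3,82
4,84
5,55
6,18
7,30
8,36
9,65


Data: [55, 23, 82, 84, 55, 18, 30, 36, 65]
Count: 9
Sum: 448
Mean: 448/9 ≈ 49.78 (rounded to 2 decimal places)
Sorted: [18, 23, 30, 36, 55, 55, 65, 82, 84]
Median: 55.0
Mode: 55 (2 times)
Range: 84 - 18 = 66
Min: 18, Max: 84

mean≈49.78, median=55.0, mode=55, range=66


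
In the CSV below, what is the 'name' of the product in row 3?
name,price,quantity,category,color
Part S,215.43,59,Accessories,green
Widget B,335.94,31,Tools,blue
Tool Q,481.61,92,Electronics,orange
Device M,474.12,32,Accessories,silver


Query: Row 3 ('Tool Q'), column 'name'
Value: Tool Q

Tool Q


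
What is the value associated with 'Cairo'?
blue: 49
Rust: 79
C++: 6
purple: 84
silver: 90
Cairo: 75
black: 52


Looking up key 'Cairo'
Value: 75

75


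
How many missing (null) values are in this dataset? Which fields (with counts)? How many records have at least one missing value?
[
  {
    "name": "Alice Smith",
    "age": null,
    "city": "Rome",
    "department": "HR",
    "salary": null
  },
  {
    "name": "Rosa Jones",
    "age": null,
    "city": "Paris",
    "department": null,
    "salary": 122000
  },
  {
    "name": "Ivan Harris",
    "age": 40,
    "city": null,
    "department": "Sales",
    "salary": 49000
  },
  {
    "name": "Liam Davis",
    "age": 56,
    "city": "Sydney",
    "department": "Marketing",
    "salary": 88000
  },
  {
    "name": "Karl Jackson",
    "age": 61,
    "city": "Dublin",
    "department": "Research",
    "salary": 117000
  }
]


Checking for missing (null) values in 5 records:

  Alice Smith: age, salary
  Rosa Jones: age, department
  Ivan Harris: city
  Liam Davis: complete
  Karl Jackson: complete

Per field:
  name: 0 missing
  age: 2 missing
  city: 1 missing
  department: 1 missing
  salary: 1 missing

Total missing values: 5
Records with any missing: 3

5 missing values (age: 2, city: 1, department: 1, salary: 1); 3 incomplete records


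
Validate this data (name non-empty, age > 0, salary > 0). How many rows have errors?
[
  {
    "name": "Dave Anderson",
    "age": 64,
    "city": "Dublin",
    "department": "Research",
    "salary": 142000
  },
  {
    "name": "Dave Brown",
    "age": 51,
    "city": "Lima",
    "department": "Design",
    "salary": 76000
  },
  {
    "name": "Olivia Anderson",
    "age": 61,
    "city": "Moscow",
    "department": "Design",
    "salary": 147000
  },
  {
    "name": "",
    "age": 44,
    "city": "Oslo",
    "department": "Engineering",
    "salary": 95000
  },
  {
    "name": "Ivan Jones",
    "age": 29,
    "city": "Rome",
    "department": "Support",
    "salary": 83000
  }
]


Validating 5 records:
Rules: name non-empty, age > 0, salary > 0

  Row 1 (Dave Anderson): OK
  Row 2 (Dave Brown): OK
  Row 3 (Olivia Anderson): OK
  Row 4 (???): empty name
  Row 5 (Ivan Jones): OK

Total errors: 1

1 errors


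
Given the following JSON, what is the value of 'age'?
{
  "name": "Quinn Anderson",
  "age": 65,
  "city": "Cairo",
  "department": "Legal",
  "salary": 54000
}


Looking up field 'age'
Value: 65

65


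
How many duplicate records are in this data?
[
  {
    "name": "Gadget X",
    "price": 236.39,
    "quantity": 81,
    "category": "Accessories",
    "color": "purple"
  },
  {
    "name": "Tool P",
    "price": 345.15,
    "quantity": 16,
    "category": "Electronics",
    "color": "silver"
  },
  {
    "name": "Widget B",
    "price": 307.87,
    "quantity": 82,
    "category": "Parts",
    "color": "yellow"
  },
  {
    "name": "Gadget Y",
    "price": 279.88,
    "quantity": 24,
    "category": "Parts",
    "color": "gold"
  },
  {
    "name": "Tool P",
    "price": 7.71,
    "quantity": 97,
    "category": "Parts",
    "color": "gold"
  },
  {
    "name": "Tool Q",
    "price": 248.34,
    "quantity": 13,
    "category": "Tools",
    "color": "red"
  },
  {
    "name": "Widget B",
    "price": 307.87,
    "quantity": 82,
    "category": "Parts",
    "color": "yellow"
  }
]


Checking 7 records for duplicates:

  Row 1: Gadget X ($236.39, qty 81)
  Row 2: Tool P ($345.15, qty 16)
  Row 3: Widget B ($307.87, qty 82)
  Row 4: Gadget Y ($279.88, qty 24)
  Row 5: Tool P ($7.71, qty 97)
  Row 6: Tool Q ($248.34, qty 13)
  Row 7: Widget B ($307.87, qty 82) <-- DUPLICATE

Duplicates found: 1
Unique records: 6

1 duplicates, 6 unique


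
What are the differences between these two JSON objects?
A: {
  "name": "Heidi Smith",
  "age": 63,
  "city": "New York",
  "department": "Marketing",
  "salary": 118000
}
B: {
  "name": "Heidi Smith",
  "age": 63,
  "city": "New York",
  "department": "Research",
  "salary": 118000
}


Comparing each field (in key order):
  name: same
  age: same
  city: same
  department: DIFFERENT
  salary: same
Differences:
  department: Marketing -> Research

1 field(s) changed

1 change: department


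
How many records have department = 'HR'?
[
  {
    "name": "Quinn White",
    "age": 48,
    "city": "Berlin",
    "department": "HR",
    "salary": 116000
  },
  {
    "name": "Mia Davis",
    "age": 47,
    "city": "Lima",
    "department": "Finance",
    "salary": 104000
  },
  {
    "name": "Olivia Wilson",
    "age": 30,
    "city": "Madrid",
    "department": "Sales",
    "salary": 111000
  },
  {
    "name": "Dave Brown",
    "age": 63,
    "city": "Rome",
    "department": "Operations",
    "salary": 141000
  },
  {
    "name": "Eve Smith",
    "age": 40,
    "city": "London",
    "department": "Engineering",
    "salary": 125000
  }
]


Data: 5 records
Condition: department = 'HR'

Checking each record:
  Quinn White: HR MATCH
  Mia Davis: Finance
  Olivia Wilson: Sales
  Dave Brown: Operations
  Eve Smith: Engineering

Count: 1

1


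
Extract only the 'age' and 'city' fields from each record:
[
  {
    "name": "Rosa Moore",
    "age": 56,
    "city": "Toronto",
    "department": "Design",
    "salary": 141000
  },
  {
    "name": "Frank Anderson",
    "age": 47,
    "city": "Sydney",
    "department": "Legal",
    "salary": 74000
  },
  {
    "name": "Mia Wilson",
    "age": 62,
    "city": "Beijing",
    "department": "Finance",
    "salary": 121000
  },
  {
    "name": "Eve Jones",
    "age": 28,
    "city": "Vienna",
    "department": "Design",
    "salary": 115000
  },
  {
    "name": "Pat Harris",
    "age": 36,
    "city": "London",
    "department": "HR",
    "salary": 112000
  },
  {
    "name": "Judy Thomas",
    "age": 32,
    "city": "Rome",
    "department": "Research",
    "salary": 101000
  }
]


Original: 6 records with fields: name, age, city, department, salary
Keep: ['age', 'city']
Drop: ['name', 'department', 'salary']
Result: 6 records, 2 fields each

[
  {
    "age": 56,
    "city": "Toronto"
  },
  {
    "age": 47,
    "city": "Sydney"
  },
  {
    "age": 62,
    "city": "Beijing"
  },
  {
    "age": 28,
    "city": "Vienna"
  },
  {
    "age": 36,
    "city": "London"
  },
  {
    "age": 32,
    "city": "Rome"
  }
]


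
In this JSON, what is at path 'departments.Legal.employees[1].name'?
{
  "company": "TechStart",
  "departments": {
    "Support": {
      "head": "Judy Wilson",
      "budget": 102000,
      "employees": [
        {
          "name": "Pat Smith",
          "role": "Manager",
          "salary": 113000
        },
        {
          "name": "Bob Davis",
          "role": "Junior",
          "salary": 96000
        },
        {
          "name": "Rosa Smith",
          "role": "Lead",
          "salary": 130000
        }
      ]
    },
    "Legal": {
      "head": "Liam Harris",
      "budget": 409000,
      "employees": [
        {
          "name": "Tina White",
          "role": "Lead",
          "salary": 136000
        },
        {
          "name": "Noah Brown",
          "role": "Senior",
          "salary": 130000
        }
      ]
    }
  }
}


Path: departments.Legal.employees[1].name

Navigate:
  -> departments
  -> Legal
  -> employees[1].name = 'Noah Brown'

Noah Brown


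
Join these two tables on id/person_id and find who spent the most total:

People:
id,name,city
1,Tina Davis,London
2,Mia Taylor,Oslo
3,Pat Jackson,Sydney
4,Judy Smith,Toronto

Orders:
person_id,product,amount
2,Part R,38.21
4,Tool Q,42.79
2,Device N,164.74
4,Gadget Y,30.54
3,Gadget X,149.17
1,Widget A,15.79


Join on: people.id = orders.person_id

Joined rows:
  Mia Taylor (Oslo) bought Part R for $38.21
  Judy Smith (Toronto) bought Tool Q for $42.79
  Mia Taylor (Oslo) bought Device N for $164.74
  Judy Smith (Toronto) bought Gadget Y for $30.54
  Pat Jackson (Sydney) bought Gadget X for $149.17
  Tina Davis (London) bought Widget A for $15.79

Total per person:
  Mia Taylor: $202.95
  Pat Jackson: $149.17
  Judy Smith: $73.33
  Tina Davis: $15.79

Top spender: Mia Taylor ($202.95)

Mia Taylor ($202.95)


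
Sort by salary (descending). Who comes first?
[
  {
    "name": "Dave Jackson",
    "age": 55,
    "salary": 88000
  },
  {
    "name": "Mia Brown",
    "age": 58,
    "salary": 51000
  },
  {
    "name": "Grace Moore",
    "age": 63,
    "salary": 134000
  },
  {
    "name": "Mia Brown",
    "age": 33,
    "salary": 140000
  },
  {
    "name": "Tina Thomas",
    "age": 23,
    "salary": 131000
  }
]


Sort by: salary (descending)

Sorted order:
  1. Mia Brown (salary = 140000)
  2. Grace Moore (salary = 134000)
  3. Tina Thomas (salary = 131000)
  4. Dave Jackson (salary = 88000)
  5. Mia Brown (salary = 51000)

First: Mia Brown

Mia Brown


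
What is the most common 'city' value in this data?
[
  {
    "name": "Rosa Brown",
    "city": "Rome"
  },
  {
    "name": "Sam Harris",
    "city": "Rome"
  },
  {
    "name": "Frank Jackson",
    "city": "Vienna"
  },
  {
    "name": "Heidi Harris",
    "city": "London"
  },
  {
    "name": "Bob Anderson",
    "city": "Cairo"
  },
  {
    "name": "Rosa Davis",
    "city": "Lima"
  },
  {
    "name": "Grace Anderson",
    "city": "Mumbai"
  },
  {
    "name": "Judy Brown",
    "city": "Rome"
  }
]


Counting 'city' values across 8 records:

  Rome: 3 ###
  Vienna: 1 #
  London: 1 #
  Cairo: 1 #
  Lima: 1 #
  Mumbai: 1 #

Most common: Rome (3 times)

Rome (3 times)


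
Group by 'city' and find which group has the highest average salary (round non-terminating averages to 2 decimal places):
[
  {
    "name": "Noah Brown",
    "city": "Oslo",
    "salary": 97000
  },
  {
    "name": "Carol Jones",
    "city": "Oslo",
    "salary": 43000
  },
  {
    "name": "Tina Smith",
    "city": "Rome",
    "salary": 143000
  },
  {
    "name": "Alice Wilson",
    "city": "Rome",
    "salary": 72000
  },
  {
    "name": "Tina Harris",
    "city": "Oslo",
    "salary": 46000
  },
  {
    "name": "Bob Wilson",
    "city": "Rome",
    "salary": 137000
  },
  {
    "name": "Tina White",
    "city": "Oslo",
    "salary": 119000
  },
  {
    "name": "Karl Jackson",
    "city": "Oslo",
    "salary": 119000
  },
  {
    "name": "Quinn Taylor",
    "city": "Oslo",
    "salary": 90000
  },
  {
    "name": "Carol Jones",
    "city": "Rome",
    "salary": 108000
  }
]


Group by: city

Groups:
  Oslo: 6 people, avg salary = 514000/6 ≈ $85666.67
  Rome: 4 people, avg salary = 460000/4 = $115000

Highest average salary: Rome ($115000)

Rome ($115000)


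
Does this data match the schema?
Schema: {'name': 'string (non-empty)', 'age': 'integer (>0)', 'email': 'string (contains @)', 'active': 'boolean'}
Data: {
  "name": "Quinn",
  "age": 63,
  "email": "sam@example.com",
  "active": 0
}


Validating each field against schema:
  name: OK (non-empty string)
  age: OK (positive integer)
  email: OK (string with @)
  active: FAIL (0 is not a boolean)

Result: INVALID (1 error: active)

INVALID (1 error: active)


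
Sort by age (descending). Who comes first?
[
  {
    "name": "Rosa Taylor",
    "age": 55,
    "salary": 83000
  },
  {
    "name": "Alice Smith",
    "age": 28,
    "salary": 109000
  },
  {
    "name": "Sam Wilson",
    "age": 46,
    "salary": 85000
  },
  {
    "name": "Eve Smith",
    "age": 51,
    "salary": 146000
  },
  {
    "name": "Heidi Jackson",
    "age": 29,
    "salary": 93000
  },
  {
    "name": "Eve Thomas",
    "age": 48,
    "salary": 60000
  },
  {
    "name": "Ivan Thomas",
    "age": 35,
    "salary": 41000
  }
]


Sort by: age (descending)

Sorted order:
  1. Rosa Taylor (age = 55)
  2. Eve Smith (age = 51)
  3. Eve Thomas (age = 48)
  4. Sam Wilson (age = 46)
  5. Ivan Thomas (age = 35)
  6. Heidi Jackson (age = 29)
  7. Alice Smith (age = 28)

First: Rosa Taylor

Rosa Taylor


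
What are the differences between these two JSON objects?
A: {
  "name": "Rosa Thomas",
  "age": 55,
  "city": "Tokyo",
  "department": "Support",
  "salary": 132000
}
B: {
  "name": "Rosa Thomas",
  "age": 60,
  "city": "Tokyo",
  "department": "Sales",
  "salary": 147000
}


Comparing each field (in key order):
  name: same
  age: DIFFERENT
  city: same
  department: DIFFERENT
  salary: DIFFERENT
Differences:
  age: 55 -> 60
  department: Support -> Sales
  salary: 132000 -> 147000

3 field(s) changed

3 changes: age, department, salary


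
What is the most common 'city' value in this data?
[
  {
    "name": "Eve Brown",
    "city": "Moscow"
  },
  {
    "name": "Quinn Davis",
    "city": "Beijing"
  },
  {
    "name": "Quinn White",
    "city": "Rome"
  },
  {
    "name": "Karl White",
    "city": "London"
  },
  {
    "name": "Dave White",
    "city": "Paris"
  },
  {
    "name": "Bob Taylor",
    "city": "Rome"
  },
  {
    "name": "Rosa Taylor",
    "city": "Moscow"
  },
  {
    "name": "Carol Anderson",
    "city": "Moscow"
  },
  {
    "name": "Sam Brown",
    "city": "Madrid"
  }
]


Counting 'city' values across 9 records:

  Moscow: 3 ###
  Rome: 2 ##
  Beijing: 1 #
  London: 1 #
  Paris: 1 #
  Madrid: 1 #

Most common: Moscow (3 times)

Moscow (3 times)


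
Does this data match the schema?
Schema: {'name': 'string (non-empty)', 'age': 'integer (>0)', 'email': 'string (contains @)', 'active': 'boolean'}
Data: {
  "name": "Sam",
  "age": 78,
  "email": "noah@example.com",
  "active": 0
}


Validating each field against schema:
  name: OK (non-empty string)
  age: OK (positive integer)
  email: OK (string with @)
  active: FAIL (0 is not a boolean)

Result: INVALID (1 error: active)

INVALID (1 error: active)


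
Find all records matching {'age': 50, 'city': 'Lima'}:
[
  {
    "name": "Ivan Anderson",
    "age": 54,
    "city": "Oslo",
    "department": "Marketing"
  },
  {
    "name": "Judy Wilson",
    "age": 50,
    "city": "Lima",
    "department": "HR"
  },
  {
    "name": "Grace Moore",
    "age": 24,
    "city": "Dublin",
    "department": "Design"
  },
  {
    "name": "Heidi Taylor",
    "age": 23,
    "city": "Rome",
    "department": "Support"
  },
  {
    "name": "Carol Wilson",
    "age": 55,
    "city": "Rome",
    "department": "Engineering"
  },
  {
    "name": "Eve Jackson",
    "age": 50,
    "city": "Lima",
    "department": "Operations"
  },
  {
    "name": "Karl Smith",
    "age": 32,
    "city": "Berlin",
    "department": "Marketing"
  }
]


Search criteria: {'age': 50, 'city': 'Lima'}

Checking 7 records:
  Ivan Anderson: {age: 54, city: Oslo}
  Judy Wilson: {age: 50, city: Lima} <-- MATCH
  Grace Moore: {age: 24, city: Dublin}
  Heidi Taylor: {age: 23, city: Rome}
  Carol Wilson: {age: 55, city: Rome}
  Eve Jackson: {age: 50, city: Lima} <-- MATCH
  Karl Smith: {age: 32, city: Berlin}

Matches: ["Judy Wilson", "Eve Jackson"]

["Judy Wilson", "Eve Jackson"]


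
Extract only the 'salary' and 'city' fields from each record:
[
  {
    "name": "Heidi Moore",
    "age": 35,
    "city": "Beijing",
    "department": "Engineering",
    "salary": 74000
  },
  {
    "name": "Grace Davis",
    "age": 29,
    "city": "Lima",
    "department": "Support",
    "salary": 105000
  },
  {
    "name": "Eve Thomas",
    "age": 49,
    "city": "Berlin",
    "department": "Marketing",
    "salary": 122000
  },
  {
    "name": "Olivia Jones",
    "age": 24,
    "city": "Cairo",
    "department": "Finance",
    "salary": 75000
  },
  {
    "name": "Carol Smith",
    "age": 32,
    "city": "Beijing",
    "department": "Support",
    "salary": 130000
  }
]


Original: 5 records with fields: name, age, city, department, salary
Keep: ['salary', 'city']
Drop: ['name', 'age', 'department']
Result: 5 records, 2 fields each

[
  {
    "salary": 74000,
    "city": "Beijing"
  },
  {
    "salary": 105000,
    "city": "Lima"
  },
  {
    "salary": 122000,
    "city": "Berlin"
  },
  {
    "salary": 75000,
    "city": "Cairo"
  },
  {
    "salary": 130000,
    "city": "Beijing"
  }
]
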